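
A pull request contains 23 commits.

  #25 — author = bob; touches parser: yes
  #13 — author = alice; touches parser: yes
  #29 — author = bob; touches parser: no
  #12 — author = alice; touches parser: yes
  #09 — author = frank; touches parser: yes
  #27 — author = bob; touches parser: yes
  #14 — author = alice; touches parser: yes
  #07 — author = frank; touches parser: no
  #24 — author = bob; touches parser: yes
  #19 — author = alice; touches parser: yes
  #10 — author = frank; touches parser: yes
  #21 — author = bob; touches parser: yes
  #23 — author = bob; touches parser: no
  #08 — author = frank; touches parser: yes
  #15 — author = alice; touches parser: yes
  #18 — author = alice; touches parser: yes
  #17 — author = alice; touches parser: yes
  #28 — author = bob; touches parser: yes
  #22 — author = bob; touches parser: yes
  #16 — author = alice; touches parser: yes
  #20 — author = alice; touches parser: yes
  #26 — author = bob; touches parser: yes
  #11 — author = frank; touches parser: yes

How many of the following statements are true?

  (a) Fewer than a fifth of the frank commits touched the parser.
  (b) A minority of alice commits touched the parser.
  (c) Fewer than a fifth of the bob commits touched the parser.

0

(a) frank: |A| = 5, |A ∩ B| = 4; needs |A ∩ B| / |A| < 1/5 — false.
(b) alice: |A| = 9, |A ∩ B| = 9; needs |A ∩ B| < |A ∖ B| — false.
(c) bob: |A| = 9, |A ∩ B| = 7; needs |A ∩ B| / |A| < 1/5 — false.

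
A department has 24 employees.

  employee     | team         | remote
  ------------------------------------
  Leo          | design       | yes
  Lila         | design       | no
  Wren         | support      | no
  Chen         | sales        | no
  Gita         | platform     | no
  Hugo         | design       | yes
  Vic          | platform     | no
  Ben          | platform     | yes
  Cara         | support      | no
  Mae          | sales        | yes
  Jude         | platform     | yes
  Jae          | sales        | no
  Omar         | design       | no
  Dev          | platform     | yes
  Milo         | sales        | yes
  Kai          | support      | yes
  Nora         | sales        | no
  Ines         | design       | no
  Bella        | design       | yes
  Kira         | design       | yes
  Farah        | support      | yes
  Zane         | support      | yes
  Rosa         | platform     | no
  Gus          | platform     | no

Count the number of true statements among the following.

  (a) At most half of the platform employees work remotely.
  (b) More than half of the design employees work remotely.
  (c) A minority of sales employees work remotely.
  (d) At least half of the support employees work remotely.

(a) platform: |A| = 7, |A ∩ B| = 3; needs |A ∩ B| ≤ |A ∖ B| — true.
(b) design: |A| = 7, |A ∩ B| = 4; needs |A ∩ B| > |A ∖ B| — true.
(c) sales: |A| = 5, |A ∩ B| = 2; needs |A ∩ B| < |A ∖ B| — true.
(d) support: |A| = 5, |A ∩ B| = 3; needs |A ∩ B| ≥ |A ∖ B| — true.

4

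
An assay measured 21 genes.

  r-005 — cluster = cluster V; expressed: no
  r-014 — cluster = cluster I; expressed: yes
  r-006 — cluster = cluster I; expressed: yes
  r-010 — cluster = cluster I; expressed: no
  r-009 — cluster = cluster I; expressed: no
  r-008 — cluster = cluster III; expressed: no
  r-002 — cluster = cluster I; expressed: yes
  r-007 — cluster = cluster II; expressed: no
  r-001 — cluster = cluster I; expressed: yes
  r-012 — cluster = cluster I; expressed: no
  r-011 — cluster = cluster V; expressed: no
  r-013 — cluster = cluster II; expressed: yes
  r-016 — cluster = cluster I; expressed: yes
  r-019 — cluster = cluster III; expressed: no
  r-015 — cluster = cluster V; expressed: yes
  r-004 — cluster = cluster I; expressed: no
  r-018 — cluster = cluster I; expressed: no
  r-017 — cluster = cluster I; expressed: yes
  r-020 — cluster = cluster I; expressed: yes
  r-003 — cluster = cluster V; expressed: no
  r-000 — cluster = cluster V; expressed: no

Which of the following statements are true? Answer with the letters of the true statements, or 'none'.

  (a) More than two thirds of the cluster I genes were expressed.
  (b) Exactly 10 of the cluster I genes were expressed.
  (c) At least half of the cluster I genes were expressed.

|A| = 12, |A ∩ B| = 7, |A ∖ B| = 5.
(a) |A ∩ B| / |A| > 2/3: fails.
(b) |A ∩ B| = 10: fails.
(c) |A ∩ B| ≥ |A ∖ B|: holds.

(c)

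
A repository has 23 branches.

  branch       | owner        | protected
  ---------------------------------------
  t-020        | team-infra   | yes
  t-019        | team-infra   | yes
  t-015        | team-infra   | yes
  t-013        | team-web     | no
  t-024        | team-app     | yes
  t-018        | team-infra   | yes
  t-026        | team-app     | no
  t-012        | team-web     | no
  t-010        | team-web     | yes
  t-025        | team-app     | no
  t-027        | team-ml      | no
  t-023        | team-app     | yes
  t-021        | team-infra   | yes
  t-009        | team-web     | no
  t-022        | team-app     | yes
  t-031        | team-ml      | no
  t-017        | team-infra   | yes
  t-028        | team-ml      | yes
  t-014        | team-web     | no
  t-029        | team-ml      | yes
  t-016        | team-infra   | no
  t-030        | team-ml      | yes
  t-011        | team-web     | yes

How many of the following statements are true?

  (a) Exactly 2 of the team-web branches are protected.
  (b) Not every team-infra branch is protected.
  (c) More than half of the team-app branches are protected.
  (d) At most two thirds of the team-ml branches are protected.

(a) team-web: |A| = 6, |A ∩ B| = 2; needs |A ∩ B| = 2 — true.
(b) team-infra: |A| = 7, |A ∩ B| = 6; needs A ⊄ B (|A ∖ B| ≥ 1) — true.
(c) team-app: |A| = 5, |A ∩ B| = 3; needs |A ∩ B| > |A ∖ B| — true.
(d) team-ml: |A| = 5, |A ∩ B| = 3; needs |A ∩ B| / |A| ≤ 2/3 — true.

4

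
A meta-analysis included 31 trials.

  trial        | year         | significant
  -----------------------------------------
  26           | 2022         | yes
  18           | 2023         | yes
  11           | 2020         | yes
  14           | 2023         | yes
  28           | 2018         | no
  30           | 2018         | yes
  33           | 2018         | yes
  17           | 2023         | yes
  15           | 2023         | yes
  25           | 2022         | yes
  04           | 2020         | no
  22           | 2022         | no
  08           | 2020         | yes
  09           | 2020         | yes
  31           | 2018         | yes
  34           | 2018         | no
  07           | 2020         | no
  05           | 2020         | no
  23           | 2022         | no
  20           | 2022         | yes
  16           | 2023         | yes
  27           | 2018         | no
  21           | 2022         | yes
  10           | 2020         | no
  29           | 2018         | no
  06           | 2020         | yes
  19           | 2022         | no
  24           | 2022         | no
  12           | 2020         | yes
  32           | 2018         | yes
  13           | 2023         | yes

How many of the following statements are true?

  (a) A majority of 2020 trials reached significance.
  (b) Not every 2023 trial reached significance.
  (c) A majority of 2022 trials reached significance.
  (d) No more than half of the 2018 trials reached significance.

(a) 2020: |A| = 9, |A ∩ B| = 5; needs |A ∩ B| > |A ∖ B| — true.
(b) 2023: |A| = 6, |A ∩ B| = 6; needs A ⊄ B (|A ∖ B| ≥ 1) — false.
(c) 2022: |A| = 8, |A ∩ B| = 4; needs |A ∩ B| > |A ∖ B| — false.
(d) 2018: |A| = 8, |A ∩ B| = 4; needs |A ∩ B| ≤ |A ∖ B| — true.

2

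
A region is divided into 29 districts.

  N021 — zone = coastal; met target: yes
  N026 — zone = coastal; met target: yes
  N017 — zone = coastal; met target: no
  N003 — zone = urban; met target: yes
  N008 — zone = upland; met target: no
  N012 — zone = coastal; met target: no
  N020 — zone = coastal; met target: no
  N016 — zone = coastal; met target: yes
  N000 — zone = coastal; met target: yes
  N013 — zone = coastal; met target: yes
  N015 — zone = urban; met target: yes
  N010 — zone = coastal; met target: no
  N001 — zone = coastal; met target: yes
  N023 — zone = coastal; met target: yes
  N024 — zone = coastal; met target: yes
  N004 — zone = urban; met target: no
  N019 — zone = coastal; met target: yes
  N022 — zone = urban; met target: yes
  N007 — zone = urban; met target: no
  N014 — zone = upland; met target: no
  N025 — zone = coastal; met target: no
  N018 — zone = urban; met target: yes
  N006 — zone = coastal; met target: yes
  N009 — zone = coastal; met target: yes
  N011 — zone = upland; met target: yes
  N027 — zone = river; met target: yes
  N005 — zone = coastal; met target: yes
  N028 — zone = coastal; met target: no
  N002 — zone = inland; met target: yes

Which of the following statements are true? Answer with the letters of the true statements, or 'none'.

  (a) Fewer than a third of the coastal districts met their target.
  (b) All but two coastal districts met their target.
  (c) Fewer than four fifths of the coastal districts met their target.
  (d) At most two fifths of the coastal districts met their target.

|A| = 18, |A ∩ B| = 12, |A ∖ B| = 6.
(a) |A ∩ B| / |A| < 1/3: fails.
(b) |A ∖ B| = 2: fails.
(c) |A ∩ B| / |A| < 4/5: holds.
(d) |A ∩ B| / |A| ≤ 2/5: fails.

(c)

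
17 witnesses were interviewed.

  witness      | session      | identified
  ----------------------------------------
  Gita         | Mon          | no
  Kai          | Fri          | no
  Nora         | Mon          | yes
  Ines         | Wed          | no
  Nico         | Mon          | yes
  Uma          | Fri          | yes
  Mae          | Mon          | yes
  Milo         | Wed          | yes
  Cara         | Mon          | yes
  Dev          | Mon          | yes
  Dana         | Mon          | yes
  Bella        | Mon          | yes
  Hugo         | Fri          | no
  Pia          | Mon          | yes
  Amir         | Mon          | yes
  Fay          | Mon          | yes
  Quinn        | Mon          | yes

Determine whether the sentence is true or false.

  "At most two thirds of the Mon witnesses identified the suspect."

Truth condition: |A ∩ B| / |A| ≤ 2/3.
A (the restrictor) = {Gita, Nora, Nico, Mae, Cara, Dev, Dana, Bella, Pia, Amir, Fay, Quinn}, |A| = 12.
A ∩ B = {Nora, Nico, Mae, Cara, Dev, Dana, Bella, Pia, Amir, Fay, Quinn}, so |A ∩ B| = 11.
A ∖ B = {Gita}, so |A ∖ B| = 1.
|A ∩ B|/|A| = 11/12, so the statement is false.

False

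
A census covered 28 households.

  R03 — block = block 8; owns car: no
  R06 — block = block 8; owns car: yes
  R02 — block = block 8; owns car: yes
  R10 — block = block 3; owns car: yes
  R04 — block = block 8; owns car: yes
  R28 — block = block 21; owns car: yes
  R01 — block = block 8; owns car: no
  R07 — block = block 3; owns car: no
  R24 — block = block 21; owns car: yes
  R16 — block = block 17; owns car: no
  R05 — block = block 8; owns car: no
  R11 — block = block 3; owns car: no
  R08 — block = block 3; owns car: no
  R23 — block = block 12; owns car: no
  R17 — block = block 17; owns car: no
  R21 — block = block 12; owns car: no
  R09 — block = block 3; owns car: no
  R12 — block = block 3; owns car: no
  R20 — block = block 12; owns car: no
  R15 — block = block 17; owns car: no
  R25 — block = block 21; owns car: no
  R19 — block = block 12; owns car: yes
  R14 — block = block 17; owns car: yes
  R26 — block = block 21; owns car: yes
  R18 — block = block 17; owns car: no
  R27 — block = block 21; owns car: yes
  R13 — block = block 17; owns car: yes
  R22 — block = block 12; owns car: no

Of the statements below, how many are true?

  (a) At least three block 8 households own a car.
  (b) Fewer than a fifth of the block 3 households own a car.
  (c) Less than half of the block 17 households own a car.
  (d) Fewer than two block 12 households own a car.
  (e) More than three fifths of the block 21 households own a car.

5

(a) block 8: |A| = 6, |A ∩ B| = 3; needs |A ∩ B| ≥ 3 — true.
(b) block 3: |A| = 6, |A ∩ B| = 1; needs |A ∩ B| / |A| < 1/5 — true.
(c) block 17: |A| = 6, |A ∩ B| = 2; needs |A ∩ B| < |A ∖ B| — true.
(d) block 12: |A| = 5, |A ∩ B| = 1; needs |A ∩ B| < 2 — true.
(e) block 21: |A| = 5, |A ∩ B| = 4; needs |A ∩ B| / |A| > 3/5 — true.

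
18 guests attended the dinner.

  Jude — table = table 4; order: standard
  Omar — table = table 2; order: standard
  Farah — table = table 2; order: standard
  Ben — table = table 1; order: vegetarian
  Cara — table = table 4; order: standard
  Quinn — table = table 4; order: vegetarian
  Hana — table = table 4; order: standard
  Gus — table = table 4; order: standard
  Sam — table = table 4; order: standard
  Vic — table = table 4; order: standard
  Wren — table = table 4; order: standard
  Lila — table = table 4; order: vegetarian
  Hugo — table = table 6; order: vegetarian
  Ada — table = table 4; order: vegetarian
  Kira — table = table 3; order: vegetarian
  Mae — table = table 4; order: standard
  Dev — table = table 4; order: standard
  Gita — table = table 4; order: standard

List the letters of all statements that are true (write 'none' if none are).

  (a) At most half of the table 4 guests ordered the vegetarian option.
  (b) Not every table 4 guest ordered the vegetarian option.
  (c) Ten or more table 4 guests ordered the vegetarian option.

(a), (b)

|A| = 13, |A ∩ B| = 3, |A ∖ B| = 10.
(a) |A ∩ B| ≤ |A ∖ B|: holds.
(b) A ⊄ B (|A ∖ B| ≥ 1): holds.
(c) |A ∩ B| ≥ 10: fails.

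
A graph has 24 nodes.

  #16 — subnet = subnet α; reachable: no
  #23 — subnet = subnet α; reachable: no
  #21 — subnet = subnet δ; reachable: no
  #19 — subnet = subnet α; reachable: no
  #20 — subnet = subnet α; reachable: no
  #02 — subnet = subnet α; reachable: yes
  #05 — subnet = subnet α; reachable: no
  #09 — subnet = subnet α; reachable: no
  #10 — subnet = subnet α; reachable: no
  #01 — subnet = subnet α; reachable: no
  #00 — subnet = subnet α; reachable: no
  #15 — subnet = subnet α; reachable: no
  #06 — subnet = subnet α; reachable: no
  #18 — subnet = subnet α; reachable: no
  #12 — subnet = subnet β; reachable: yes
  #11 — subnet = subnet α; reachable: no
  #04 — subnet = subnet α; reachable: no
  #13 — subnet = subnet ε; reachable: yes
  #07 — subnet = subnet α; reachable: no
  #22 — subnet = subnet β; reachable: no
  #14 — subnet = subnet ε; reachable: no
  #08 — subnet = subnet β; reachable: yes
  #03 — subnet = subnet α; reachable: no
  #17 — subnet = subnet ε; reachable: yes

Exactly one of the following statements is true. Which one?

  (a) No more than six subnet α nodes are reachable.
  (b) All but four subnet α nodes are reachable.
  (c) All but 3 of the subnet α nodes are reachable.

|A| = 17, |A ∩ B| = 1, |A ∖ B| = 16.
(a) requires |A ∩ B| ≤ 6: true.
(b) requires |A ∖ B| = 4: false.
(c) requires |A ∖ B| = 3: false.

(a)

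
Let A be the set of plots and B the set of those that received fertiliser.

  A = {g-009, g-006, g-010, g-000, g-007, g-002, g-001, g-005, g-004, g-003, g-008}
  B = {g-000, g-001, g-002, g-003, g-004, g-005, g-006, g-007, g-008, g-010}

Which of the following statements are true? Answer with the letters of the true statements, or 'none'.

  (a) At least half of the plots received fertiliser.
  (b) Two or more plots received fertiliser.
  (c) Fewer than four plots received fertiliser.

|A| = 11, |A ∩ B| = 10, |A ∖ B| = 1.
(a) |A ∩ B| ≥ |A ∖ B|: holds.
(b) |A ∩ B| ≥ 2: holds.
(c) |A ∩ B| < 4: fails.

(a), (b)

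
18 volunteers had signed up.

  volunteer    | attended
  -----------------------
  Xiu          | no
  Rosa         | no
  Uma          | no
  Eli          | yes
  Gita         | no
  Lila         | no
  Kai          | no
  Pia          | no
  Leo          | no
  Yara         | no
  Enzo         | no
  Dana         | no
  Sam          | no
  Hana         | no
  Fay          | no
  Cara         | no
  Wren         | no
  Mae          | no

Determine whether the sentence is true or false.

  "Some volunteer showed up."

The determiner here denotes the relation: A ∩ B ≠ ∅ (|A ∩ B| ≥ 1).
|A| = 18, |A ∩ B| = 1, |A ∖ B| = 17.
So the statement is true.

True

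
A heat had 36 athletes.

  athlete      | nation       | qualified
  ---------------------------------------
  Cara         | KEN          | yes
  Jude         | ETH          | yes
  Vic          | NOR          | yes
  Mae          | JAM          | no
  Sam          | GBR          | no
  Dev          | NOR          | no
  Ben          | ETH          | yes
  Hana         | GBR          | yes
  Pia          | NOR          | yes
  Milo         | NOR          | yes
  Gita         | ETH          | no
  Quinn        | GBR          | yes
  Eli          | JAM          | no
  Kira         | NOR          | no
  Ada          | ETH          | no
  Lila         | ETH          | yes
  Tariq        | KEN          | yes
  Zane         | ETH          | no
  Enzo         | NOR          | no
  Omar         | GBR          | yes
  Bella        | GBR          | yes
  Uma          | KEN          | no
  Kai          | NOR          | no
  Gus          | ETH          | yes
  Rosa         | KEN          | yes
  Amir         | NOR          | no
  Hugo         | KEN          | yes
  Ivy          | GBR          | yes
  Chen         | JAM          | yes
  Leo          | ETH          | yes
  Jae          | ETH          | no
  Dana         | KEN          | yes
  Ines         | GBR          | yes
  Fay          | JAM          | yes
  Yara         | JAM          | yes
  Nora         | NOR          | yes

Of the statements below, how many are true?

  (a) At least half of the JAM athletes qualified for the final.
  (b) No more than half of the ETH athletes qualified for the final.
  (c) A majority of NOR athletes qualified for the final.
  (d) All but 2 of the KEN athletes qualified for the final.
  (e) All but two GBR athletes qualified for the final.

(a) JAM: |A| = 5, |A ∩ B| = 3; needs |A ∩ B| ≥ |A ∖ B| — true.
(b) ETH: |A| = 9, |A ∩ B| = 5; needs |A ∩ B| ≤ |A ∖ B| — false.
(c) NOR: |A| = 9, |A ∩ B| = 4; needs |A ∩ B| > |A ∖ B| — false.
(d) KEN: |A| = 6, |A ∩ B| = 5; needs |A ∖ B| = 2 — false.
(e) GBR: |A| = 7, |A ∩ B| = 6; needs |A ∖ B| = 2 — false.

1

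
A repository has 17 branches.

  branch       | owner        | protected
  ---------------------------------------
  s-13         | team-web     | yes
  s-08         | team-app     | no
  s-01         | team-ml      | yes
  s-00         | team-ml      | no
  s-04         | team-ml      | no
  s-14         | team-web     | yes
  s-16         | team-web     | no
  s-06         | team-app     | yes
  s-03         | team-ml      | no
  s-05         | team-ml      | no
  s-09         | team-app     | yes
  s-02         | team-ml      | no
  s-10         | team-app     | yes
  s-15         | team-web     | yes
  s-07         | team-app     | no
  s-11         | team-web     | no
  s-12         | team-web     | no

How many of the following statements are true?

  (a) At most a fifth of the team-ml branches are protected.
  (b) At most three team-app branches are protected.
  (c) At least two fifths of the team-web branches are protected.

3

(a) team-ml: |A| = 6, |A ∩ B| = 1; needs |A ∩ B| / |A| ≤ 1/5 — true.
(b) team-app: |A| = 5, |A ∩ B| = 3; needs |A ∩ B| ≤ 3 — true.
(c) team-web: |A| = 6, |A ∩ B| = 3; needs |A ∩ B| / |A| ≥ 2/5 — true.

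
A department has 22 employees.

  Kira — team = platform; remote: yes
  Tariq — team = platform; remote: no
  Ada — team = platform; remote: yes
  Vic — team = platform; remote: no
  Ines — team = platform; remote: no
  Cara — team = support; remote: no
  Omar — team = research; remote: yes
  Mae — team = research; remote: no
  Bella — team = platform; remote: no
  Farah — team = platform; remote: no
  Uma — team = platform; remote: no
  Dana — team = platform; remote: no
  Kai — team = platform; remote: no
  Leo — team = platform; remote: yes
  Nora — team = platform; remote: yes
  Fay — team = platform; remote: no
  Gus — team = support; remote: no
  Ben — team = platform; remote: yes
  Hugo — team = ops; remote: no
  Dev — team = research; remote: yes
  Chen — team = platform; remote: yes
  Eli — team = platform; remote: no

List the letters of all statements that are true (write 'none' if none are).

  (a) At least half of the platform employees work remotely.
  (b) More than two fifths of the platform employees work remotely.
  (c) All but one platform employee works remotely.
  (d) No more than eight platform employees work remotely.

(d)

|A| = 16, |A ∩ B| = 6, |A ∖ B| = 10.
(a) |A ∩ B| ≥ |A ∖ B|: fails.
(b) |A ∩ B| / |A| > 2/5: fails.
(c) |A ∖ B| = 1: fails.
(d) |A ∩ B| ≤ 8: holds.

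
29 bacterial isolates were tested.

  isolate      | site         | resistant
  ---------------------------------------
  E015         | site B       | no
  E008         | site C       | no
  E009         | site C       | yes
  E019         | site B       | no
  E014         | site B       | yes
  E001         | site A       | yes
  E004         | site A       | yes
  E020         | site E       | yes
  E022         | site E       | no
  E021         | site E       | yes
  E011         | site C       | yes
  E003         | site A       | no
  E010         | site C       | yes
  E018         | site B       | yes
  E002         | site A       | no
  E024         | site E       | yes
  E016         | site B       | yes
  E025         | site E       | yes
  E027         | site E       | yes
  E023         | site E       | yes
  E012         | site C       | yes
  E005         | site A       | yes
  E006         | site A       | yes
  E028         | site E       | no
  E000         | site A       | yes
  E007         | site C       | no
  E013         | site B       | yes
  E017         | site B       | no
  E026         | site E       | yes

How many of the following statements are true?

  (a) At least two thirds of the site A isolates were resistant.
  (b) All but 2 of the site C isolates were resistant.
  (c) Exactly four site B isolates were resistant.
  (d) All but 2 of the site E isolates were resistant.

(a) site A: |A| = 7, |A ∩ B| = 5; needs |A ∩ B| / |A| ≥ 2/3 — true.
(b) site C: |A| = 6, |A ∩ B| = 4; needs |A ∖ B| = 2 — true.
(c) site B: |A| = 7, |A ∩ B| = 4; needs |A ∩ B| = 4 — true.
(d) site E: |A| = 9, |A ∩ B| = 7; needs |A ∖ B| = 2 — true.

4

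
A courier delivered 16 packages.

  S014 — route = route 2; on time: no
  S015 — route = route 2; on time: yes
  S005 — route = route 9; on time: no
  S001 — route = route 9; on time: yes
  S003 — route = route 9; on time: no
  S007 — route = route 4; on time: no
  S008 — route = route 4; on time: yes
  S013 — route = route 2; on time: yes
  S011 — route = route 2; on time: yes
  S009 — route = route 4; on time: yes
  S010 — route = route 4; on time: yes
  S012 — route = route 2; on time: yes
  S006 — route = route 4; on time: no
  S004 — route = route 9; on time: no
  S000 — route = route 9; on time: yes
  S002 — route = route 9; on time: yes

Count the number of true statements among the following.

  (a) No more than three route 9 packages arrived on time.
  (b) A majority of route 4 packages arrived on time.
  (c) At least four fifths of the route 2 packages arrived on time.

3

(a) route 9: |A| = 6, |A ∩ B| = 3; needs |A ∩ B| ≤ 3 — true.
(b) route 4: |A| = 5, |A ∩ B| = 3; needs |A ∩ B| > |A ∖ B| — true.
(c) route 2: |A| = 5, |A ∩ B| = 4; needs |A ∩ B| / |A| ≥ 4/5 — true.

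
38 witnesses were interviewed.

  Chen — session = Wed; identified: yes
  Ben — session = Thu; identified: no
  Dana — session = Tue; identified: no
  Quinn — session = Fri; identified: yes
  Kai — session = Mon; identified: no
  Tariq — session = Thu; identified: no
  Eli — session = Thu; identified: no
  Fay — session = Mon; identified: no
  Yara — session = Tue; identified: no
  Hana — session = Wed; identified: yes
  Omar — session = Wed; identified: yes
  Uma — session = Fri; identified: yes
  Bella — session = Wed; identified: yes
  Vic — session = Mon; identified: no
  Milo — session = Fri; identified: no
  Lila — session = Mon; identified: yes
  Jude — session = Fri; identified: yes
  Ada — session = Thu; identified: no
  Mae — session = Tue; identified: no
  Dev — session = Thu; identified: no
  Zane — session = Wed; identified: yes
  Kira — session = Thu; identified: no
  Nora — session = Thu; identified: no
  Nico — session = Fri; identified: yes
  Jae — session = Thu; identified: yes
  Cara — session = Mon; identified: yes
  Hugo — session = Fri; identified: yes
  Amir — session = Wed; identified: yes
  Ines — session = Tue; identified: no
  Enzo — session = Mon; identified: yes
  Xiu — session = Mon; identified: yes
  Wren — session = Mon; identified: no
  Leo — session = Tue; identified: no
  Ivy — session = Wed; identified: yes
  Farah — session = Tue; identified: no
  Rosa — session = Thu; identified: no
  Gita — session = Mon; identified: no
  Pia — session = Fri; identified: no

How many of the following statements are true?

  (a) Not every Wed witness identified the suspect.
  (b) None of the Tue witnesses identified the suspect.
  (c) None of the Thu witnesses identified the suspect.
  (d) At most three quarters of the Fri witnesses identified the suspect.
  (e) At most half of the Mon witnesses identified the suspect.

3

(a) Wed: |A| = 7, |A ∩ B| = 7; needs A ⊄ B (|A ∖ B| ≥ 1) — false.
(b) Tue: |A| = 6, |A ∩ B| = 0; needs A ∩ B = ∅ (|A ∩ B| = 0) — true.
(c) Thu: |A| = 9, |A ∩ B| = 1; needs A ∩ B = ∅ (|A ∩ B| = 0) — false.
(d) Fri: |A| = 7, |A ∩ B| = 5; needs |A ∩ B| / |A| ≤ 3/4 — true.
(e) Mon: |A| = 9, |A ∩ B| = 4; needs |A ∩ B| ≤ |A ∖ B| — true.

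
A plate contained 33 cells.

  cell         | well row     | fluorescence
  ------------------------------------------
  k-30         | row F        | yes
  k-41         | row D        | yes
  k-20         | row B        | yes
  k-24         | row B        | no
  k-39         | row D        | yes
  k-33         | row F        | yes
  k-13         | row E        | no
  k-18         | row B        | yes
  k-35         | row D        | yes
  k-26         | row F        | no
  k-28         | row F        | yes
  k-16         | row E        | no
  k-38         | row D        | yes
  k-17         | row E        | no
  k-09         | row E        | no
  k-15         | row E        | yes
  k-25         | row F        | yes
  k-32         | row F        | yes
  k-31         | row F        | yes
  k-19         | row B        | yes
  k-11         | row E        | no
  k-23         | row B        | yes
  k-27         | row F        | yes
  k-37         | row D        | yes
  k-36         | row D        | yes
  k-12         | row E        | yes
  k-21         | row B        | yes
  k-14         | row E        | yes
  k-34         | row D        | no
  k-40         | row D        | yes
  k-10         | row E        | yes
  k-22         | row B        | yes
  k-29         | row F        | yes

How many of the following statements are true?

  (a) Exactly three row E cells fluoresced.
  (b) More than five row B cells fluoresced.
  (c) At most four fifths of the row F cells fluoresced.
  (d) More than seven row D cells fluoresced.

(a) row E: |A| = 9, |A ∩ B| = 4; needs |A ∩ B| = 3 — false.
(b) row B: |A| = 7, |A ∩ B| = 6; needs |A ∩ B| > 5 — true.
(c) row F: |A| = 9, |A ∩ B| = 8; needs |A ∩ B| / |A| ≤ 4/5 — false.
(d) row D: |A| = 8, |A ∩ B| = 7; needs |A ∩ B| > 7 — false.

1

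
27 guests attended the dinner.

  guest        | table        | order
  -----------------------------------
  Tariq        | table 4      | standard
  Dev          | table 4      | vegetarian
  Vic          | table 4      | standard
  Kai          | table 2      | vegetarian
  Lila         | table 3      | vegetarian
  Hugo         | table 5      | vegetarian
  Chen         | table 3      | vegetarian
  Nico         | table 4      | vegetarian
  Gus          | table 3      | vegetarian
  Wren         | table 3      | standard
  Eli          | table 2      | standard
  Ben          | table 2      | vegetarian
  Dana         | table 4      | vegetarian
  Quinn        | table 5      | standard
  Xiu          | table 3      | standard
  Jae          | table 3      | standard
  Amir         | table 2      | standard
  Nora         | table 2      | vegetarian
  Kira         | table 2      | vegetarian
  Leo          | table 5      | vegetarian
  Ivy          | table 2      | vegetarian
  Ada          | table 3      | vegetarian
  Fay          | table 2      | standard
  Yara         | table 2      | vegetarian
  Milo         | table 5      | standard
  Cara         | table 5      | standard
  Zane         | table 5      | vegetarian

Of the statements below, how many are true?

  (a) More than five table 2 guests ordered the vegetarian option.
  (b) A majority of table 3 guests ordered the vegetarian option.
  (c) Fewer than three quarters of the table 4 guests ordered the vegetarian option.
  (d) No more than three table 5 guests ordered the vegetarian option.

4

(a) table 2: |A| = 9, |A ∩ B| = 6; needs |A ∩ B| > 5 — true.
(b) table 3: |A| = 7, |A ∩ B| = 4; needs |A ∩ B| > |A ∖ B| — true.
(c) table 4: |A| = 5, |A ∩ B| = 3; needs |A ∩ B| / |A| < 3/4 — true.
(d) table 5: |A| = 6, |A ∩ B| = 3; needs |A ∩ B| ≤ 3 — true.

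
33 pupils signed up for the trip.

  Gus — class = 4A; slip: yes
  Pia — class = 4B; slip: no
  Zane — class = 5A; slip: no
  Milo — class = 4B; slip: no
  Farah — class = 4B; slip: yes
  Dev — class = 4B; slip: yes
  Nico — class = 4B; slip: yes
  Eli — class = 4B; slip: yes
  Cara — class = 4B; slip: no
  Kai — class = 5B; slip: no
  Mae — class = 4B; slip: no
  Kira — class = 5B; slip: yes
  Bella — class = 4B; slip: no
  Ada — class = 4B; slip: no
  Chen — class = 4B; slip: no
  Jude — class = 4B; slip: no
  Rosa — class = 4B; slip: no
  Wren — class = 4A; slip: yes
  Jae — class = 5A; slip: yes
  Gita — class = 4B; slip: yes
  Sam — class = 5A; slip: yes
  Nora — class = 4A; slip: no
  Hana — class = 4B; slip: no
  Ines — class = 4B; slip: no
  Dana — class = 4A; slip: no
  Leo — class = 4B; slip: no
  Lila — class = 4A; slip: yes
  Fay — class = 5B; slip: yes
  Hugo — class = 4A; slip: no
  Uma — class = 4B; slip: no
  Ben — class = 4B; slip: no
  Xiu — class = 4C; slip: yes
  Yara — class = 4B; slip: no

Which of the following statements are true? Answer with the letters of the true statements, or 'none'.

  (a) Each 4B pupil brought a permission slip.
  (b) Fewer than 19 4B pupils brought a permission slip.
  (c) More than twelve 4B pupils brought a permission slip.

|A| = 20, |A ∩ B| = 5, |A ∖ B| = 15.
(a) A ⊆ B, i.e. every element of A is in B (|A ∖ B| = 0): fails.
(b) |A ∩ B| < 19: holds.
(c) |A ∩ B| > 12: fails.

(b)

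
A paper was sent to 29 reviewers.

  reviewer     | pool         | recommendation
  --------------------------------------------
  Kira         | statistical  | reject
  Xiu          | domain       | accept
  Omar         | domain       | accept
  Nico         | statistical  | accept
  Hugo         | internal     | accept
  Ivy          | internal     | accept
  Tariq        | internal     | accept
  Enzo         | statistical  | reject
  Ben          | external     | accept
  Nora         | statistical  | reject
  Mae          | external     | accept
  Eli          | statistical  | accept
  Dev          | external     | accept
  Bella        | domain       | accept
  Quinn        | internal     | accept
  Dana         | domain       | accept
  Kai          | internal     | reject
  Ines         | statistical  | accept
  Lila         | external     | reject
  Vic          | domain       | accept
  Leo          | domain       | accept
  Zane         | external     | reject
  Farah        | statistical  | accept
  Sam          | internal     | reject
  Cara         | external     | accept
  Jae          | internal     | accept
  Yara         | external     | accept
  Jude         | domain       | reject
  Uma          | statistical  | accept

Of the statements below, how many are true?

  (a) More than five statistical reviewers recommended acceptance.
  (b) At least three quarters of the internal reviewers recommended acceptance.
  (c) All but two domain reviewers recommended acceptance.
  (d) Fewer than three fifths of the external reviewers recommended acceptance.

(a) statistical: |A| = 8, |A ∩ B| = 5; needs |A ∩ B| > 5 — false.
(b) internal: |A| = 7, |A ∩ B| = 5; needs |A ∩ B| / |A| ≥ 3/4 — false.
(c) domain: |A| = 7, |A ∩ B| = 6; needs |A ∖ B| = 2 — false.
(d) external: |A| = 7, |A ∩ B| = 5; needs |A ∩ B| / |A| < 3/5 — false.

0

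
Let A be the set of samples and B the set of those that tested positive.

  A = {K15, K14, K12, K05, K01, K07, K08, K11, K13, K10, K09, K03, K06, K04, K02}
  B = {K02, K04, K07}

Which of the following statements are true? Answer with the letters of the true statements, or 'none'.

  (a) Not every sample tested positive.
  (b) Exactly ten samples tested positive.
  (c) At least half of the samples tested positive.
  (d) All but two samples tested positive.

(a)

|A| = 15, |A ∩ B| = 3, |A ∖ B| = 12.
(a) A ⊄ B (|A ∖ B| ≥ 1): holds.
(b) |A ∩ B| = 10: fails.
(c) |A ∩ B| ≥ |A ∖ B|: fails.
(d) |A ∖ B| = 2: fails.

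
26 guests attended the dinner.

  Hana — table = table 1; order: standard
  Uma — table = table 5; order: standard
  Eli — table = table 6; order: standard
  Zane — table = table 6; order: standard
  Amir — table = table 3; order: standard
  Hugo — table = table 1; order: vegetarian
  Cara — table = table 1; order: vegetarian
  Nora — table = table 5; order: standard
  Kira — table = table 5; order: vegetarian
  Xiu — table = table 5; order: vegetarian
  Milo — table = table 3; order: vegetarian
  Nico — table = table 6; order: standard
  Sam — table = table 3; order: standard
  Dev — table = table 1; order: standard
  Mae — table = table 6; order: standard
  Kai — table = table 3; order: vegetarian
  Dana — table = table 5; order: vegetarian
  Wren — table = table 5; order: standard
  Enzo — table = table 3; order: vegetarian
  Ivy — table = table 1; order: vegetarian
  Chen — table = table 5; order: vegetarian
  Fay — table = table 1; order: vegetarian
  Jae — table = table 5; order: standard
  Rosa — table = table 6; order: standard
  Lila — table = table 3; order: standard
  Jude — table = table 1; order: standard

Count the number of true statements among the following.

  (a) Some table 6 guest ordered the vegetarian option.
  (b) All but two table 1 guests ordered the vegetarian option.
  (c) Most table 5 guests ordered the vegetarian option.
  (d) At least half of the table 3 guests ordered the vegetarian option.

(a) table 6: |A| = 5, |A ∩ B| = 0; needs A ∩ B ≠ ∅ (|A ∩ B| ≥ 1) — false.
(b) table 1: |A| = 7, |A ∩ B| = 4; needs |A ∖ B| = 2 — false.
(c) table 5: |A| = 8, |A ∩ B| = 4; needs |A ∩ B| > |A ∖ B| — false.
(d) table 3: |A| = 6, |A ∩ B| = 3; needs |A ∩ B| ≥ |A ∖ B| — true.

1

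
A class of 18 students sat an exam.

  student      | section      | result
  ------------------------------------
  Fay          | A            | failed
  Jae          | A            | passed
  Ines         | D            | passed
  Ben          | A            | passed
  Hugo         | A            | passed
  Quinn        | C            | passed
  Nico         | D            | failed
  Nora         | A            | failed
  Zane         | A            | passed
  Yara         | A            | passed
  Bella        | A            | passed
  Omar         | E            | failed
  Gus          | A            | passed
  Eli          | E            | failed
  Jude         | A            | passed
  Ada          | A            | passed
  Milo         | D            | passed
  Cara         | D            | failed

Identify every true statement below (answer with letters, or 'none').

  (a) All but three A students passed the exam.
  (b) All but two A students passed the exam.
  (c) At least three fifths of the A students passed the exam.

|A| = 11, |A ∩ B| = 9, |A ∖ B| = 2.
(a) |A ∖ B| = 3: fails.
(b) |A ∖ B| = 2: holds.
(c) |A ∩ B| / |A| ≥ 3/5: holds.

(b), (c)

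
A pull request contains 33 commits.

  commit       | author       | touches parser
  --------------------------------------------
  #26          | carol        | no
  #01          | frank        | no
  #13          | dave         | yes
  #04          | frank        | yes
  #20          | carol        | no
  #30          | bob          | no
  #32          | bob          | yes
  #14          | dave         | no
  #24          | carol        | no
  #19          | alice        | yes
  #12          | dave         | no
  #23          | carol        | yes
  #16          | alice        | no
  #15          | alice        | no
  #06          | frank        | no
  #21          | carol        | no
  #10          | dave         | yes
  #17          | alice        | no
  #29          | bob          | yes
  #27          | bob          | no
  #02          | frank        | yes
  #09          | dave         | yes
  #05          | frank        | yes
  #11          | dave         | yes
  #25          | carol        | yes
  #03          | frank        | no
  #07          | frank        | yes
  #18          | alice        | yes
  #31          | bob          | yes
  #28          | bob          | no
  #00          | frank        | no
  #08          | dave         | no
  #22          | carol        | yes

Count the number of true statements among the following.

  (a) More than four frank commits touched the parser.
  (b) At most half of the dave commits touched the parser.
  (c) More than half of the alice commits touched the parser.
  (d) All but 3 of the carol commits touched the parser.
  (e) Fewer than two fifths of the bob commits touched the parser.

(a) frank: |A| = 8, |A ∩ B| = 4; needs |A ∩ B| > 4 — false.
(b) dave: |A| = 7, |A ∩ B| = 4; needs |A ∩ B| ≤ |A ∖ B| — false.
(c) alice: |A| = 5, |A ∩ B| = 2; needs |A ∩ B| > |A ∖ B| — false.
(d) carol: |A| = 7, |A ∩ B| = 3; needs |A ∖ B| = 3 — false.
(e) bob: |A| = 6, |A ∩ B| = 3; needs |A ∩ B| / |A| < 2/5 — false.

0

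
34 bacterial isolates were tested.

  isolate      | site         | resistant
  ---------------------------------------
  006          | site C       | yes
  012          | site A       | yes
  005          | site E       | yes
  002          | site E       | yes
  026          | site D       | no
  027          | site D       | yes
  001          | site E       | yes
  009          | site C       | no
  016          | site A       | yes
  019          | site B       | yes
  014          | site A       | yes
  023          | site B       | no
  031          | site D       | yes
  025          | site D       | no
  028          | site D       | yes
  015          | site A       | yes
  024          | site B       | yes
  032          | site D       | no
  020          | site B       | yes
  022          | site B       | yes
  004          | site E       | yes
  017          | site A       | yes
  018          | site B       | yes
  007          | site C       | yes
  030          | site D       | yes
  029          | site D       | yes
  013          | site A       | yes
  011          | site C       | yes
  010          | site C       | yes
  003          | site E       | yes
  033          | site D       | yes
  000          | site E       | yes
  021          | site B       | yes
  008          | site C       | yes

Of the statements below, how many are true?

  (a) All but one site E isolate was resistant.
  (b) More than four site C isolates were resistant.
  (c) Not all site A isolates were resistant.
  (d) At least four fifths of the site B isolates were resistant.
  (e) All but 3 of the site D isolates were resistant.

(a) site E: |A| = 6, |A ∩ B| = 6; needs |A ∖ B| = 1 — false.
(b) site C: |A| = 6, |A ∩ B| = 5; needs |A ∩ B| > 4 — true.
(c) site A: |A| = 6, |A ∩ B| = 6; needs A ⊄ B (|A ∖ B| ≥ 1) — false.
(d) site B: |A| = 7, |A ∩ B| = 6; needs |A ∩ B| / |A| ≥ 4/5 — true.
(e) site D: |A| = 9, |A ∩ B| = 6; needs |A ∖ B| = 3 — true.

3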